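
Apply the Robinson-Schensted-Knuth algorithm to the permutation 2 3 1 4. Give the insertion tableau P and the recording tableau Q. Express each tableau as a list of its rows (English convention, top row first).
Insert each entry of the permutation into P by Schensted row insertion, recording in Q the position of each new cell.

Insert 2: appended to row 1. P = [[2]], Q = [[1]].
Insert 3: appended to row 1. P = [[2, 3]], Q = [[1, 2]].
Insert 1: 1 bumps 2 from row 1; 2 starts row 2. P = [[1, 3], [2]], Q = [[1, 2], [3]].
Insert 4: appended to row 1. P = [[1, 3, 4], [2]], Q = [[1, 2, 4], [3]].

So P = [[1, 3, 4], [2]], Q = [[1, 2, 4], [3]].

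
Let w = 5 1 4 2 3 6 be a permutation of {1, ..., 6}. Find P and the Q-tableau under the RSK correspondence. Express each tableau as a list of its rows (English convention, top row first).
Insert each entry of the permutation into P by Schensted row insertion, recording in Q the position of each new cell.

Insert 5: appended to row 1. P = [[5]].
Insert 1: 1 bumps 5 from row 1; 5 starts row 2. P = [[1], [5]].
Insert 4: appended to row 1. P = [[1, 4], [5]].
Insert 2: 2 bumps 4 from row 1; 4 bumps 5 from row 2; 5 starts row 3. P = [[1, 2], [4], [5]].
Insert 3: appended to row 1. P = [[1, 2, 3], [4], [5]].
Insert 6: appended to row 1. P = [[1, 2, 3, 6], [4], [5]].

So P = [[1, 2, 3, 6], [4], [5]], Q = [[1, 3, 5, 6], [2], [4]].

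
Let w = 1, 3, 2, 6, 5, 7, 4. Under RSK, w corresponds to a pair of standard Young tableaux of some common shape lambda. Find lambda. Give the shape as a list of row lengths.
Row-insert each entry into an empty tableau.

After inserting 1: P = [[1]].
After inserting 3: P = [[1, 3]].
After inserting 2: P = [[1, 2], [3]].
After inserting 6: P = [[1, 2, 6], [3]].
After inserting 5: P = [[1, 2, 5], [3, 6]].
After inserting 7: P = [[1, 2, 5, 7], [3, 6]].
After inserting 4: P = [[1, 2, 4, 7], [3, 5], [6]].

The final insertion tableau P = [[1, 2, 4, 7], [3, 5], [6]] has shape [4, 2, 1].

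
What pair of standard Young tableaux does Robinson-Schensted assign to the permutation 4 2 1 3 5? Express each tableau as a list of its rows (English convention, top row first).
P = [[1, 3, 5], [2], [4]], Q = [[1, 4, 5], [2], [3]]

Insert each entry of the permutation into P by Schensted row insertion, recording in Q the position of each new cell.

Insert 4: appended to row 1. P = [[4]].
Insert 2: 2 bumps 4 from row 1; 4 starts row 2. P = [[2], [4]].
Insert 1: 1 bumps 2 from row 1; 2 bumps 4 from row 2; 4 starts row 3. P = [[1], [2], [4]].
Insert 3: appended to row 1. P = [[1, 3], [2], [4]].
Insert 5: appended to row 1. P = [[1, 3, 5], [2], [4]].

So P = [[1, 3, 5], [2], [4]], Q = [[1, 4, 5], [2], [3]].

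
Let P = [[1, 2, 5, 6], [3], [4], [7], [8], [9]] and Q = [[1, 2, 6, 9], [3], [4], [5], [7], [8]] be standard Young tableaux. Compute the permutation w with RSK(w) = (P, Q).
1 9 8 7 4 5 3 2 6

Reverse RSK: for i = n, n-1, ..., 1, locate i in Q, remove the corresponding corner cell from P, and reverse-bump its entry up through P; the value ejected from row 1 is w(i).

So w = 1 9 8 7 4 5 3 2 6.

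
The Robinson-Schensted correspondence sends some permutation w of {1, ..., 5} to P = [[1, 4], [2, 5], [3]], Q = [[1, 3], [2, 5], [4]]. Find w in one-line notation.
3 2 5 1 4

Reverse the RSK construction: for i from n down to 1, find the cell of Q containing i, remove the entry at that cell from P, and reverse-bump it up through P; the value ejected from row 1 is w(i).

Step i=5: Q has 5 at row 2, column 2; remove 5 from row 2 of P and reverse-bump: 5 enters row 1 and ejects 4. So w(5) = 4. P is now [[1, 5], [2], [3]].
Step i=4: Q has 4 at row 3, column 1; remove 3 from row 3 of P and reverse-bump: 3 enters row 2 and ejects 2; 2 enters row 1 and ejects 1. So w(4) = 1. P is now [[2, 5], [3]].
Step i=3: Q has 3 at row 1, column 2; remove that cell from P, ejecting 5. So w(3) = 5. P is now [[2], [3]].
Step i=2: Q has 2 at row 2, column 1; remove 3 from row 2 of P and reverse-bump: 3 enters row 1 and ejects 2. So w(2) = 2. P is now [[3]].
Step i=1: Q has 1 at row 1, column 1; remove that cell from P, ejecting 3. So w(1) = 3. P is now [].

So w = 3 2 5 1 4.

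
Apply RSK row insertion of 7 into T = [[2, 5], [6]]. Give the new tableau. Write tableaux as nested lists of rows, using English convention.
[[2, 5, 7], [6]]

7 is larger than every entry of row 1, so it is appended to row 1. The new tableau is [[2, 5, 7], [6]].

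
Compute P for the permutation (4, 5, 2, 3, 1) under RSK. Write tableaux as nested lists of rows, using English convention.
Insert 4: appended to row 1. P = [[4]].
Insert 5: appended to row 1. P = [[4, 5]].
Insert 2: 2 bumps 4 from row 1; 4 starts row 2. P = [[2, 5], [4]].
Insert 3: 3 bumps 5 from row 1; 5 appends to row 2. P = [[2, 3], [4, 5]].
Insert 1: 1 bumps 2 from row 1; 2 bumps 4 from row 2; 4 starts row 3. P = [[1, 3], [2, 5], [4]].

So P = [[1, 3], [2, 5], [4]].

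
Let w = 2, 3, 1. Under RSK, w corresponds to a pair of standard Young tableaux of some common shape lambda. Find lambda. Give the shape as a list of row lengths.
Row-insert each entry into an empty tableau.

After inserting 2: P = [[2]].
After inserting 3: P = [[2, 3]].
After inserting 1: P = [[1, 3], [2]].

The final insertion tableau P = [[1, 3], [2]] has shape [2, 1].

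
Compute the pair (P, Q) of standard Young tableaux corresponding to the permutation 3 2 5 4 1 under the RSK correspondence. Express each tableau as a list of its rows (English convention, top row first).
Insert each entry of the permutation into P by Schensted row insertion, recording in Q the position of each new cell.

Insert 3: appended to row 1. P = [[3]].
Insert 2: 2 bumps 3 from row 1; 3 starts row 2. P = [[2], [3]].
Insert 5: appended to row 1. P = [[2, 5], [3]].
Insert 4: 4 bumps 5 from row 1; 5 appends to row 2. P = [[2, 4], [3, 5]].
Insert 1: 1 bumps 2 from row 1; 2 bumps 3 from row 2; 3 starts row 3. P = [[1, 4], [2, 5], [3]].

So P = [[1, 4], [2, 5], [3]], Q = [[1, 3], [2, 4], [5]].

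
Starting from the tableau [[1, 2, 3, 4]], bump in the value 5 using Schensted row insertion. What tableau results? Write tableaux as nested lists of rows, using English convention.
5 is larger than every entry of row 1, so it is appended to row 1. The new tableau is [[1, 2, 3, 4, 5]].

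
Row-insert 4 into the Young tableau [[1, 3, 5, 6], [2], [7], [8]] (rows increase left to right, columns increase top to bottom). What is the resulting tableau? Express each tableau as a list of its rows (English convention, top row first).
[[1, 3, 4, 6], [2, 5], [7], [8]]

In row 1, 4 replaces 5 (the leftmost entry greater than 4); 5 is bumped to row 2. 5 is appended to row 2. The new tableau is [[1, 3, 4, 6], [2, 5], [7], [8]].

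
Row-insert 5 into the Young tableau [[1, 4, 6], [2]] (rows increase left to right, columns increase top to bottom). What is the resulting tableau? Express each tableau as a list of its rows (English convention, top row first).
In row 1, 5 replaces 6 (the leftmost entry greater than 5); 6 is bumped to row 2. 6 is appended to row 2. The new tableau is [[1, 4, 5], [2, 6]].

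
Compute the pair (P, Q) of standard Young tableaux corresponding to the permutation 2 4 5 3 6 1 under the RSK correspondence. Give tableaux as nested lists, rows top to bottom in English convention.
P = [[1, 3, 5, 6], [2], [4]], Q = [[1, 2, 3, 5], [4], [6]]

Insert each entry of the permutation into P by Schensted row insertion, recording in Q the position of each new cell.

Insert 2: appended to row 1. P = [[2]], Q = [[1]].
Insert 4: appended to row 1. P = [[2, 4]], Q = [[1, 2]].
Insert 5: appended to row 1. P = [[2, 4, 5]], Q = [[1, 2, 3]].
Insert 3: 3 bumps 4 from row 1; 4 starts row 2. P = [[2, 3, 5], [4]], Q = [[1, 2, 3], [4]].
Insert 6: appended to row 1. P = [[2, 3, 5, 6], [4]], Q = [[1, 2, 3, 5], [4]].
Insert 1: 1 bumps 2 from row 1; 2 bumps 4 from row 2; 4 starts row 3. P = [[1, 3, 5, 6], [2], [4]], Q = [[1, 2, 3, 5], [4], [6]].

So P = [[1, 3, 5, 6], [2], [4]], Q = [[1, 2, 3, 5], [4], [6]].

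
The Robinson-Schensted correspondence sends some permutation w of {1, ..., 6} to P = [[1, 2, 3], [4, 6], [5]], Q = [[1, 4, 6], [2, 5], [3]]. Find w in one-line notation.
5 4 1 6 2 3

Reverse the RSK construction: for i from n down to 1, find the cell of Q containing i, remove the entry at that cell from P, and reverse-bump it up through P; the value ejected from row 1 is w(i).

Step i=6: Q has 6 at row 1, column 3; remove that cell from P, ejecting 3. So w(6) = 3. P is now [[1, 2], [4, 6], [5]].
Step i=5: Q has 5 at row 2, column 2; remove 6 from row 2 of P and reverse-bump: 6 enters row 1 and ejects 2. So w(5) = 2. P is now [[1, 6], [4], [5]].
Step i=4: Q has 4 at row 1, column 2; remove that cell from P, ejecting 6. So w(4) = 6. P is now [[1], [4], [5]].
Step i=3: Q has 3 at row 3, column 1; remove 5 from row 3 of P and reverse-bump: 5 enters row 2 and ejects 4; 4 enters row 1 and ejects 1. So w(3) = 1. P is now [[4], [5]].
Step i=2: Q has 2 at row 2, column 1; remove 5 from row 2 of P and reverse-bump: 5 enters row 1 and ejects 4. So w(2) = 4. P is now [[5]].
Step i=1: Q has 1 at row 1, column 1; remove that cell from P, ejecting 5. So w(1) = 5. P is now [].

So w = 5 4 1 6 2 3.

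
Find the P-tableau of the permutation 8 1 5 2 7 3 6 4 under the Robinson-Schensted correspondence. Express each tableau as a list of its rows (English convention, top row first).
After inserting 8: P = [[8]].
After inserting 1: P = [[1], [8]].
After inserting 5: P = [[1, 5], [8]].
After inserting 2: P = [[1, 2], [5], [8]].
After inserting 7: P = [[1, 2, 7], [5], [8]].
After inserting 3: P = [[1, 2, 3], [5, 7], [8]].
After inserting 6: P = [[1, 2, 3, 6], [5, 7], [8]].
After inserting 4: P = [[1, 2, 3, 4], [5, 6], [7], [8]].

So P = [[1, 2, 3, 4], [5, 6], [7], [8]].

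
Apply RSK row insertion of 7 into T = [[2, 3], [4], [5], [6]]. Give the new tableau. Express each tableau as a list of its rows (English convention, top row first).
[[2, 3, 7], [4], [5], [6]]

7 is larger than every entry of row 1, so it is appended to row 1. The new tableau is [[2, 3, 7], [4], [5], [6]].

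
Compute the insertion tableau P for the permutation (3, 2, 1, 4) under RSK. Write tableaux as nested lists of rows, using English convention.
Insert 3: appended to row 1. P = [[3]].
Insert 2: 2 bumps 3 from row 1; 3 starts row 2. P = [[2], [3]].
Insert 1: 1 bumps 2 from row 1; 2 bumps 3 from row 2; 3 starts row 3. P = [[1], [2], [3]].
Insert 4: appended to row 1. P = [[1, 4], [2], [3]].

So P = [[1, 4], [2], [3]].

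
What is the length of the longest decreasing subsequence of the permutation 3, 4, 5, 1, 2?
2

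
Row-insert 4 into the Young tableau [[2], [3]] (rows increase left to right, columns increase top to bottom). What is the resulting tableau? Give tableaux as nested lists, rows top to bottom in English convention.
4 is larger than every entry of row 1, so it is appended to row 1. The new tableau is [[2, 4], [3]].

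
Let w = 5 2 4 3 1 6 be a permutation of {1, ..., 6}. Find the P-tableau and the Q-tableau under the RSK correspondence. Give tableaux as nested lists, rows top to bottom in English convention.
P = [[1, 3, 6], [2], [4], [5]], Q = [[1, 3, 6], [2], [4], [5]]

Insert each entry of the permutation into P by Schensted row insertion, recording in Q the position of each new cell.

After inserting 5: P = [[5]].
After inserting 2: P = [[2], [5]].
After inserting 4: P = [[2, 4], [5]].
After inserting 3: P = [[2, 3], [4], [5]].
After inserting 1: P = [[1, 3], [2], [4], [5]].
After inserting 6: P = [[1, 3, 6], [2], [4], [5]].

So P = [[1, 3, 6], [2], [4], [5]], Q = [[1, 3, 6], [2], [4], [5]].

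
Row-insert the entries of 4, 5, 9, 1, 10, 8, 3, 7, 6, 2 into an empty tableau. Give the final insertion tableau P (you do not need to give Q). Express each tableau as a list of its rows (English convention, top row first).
P = [[1, 2, 6, 10], [3, 5, 7], [4], [8], [9]]

Insert 4: appended to row 1. P = [[4]].
Insert 5: appended to row 1. P = [[4, 5]].
Insert 9: appended to row 1. P = [[4, 5, 9]].
Insert 1: 1 bumps 4 from row 1; 4 starts row 2. P = [[1, 5, 9], [4]].
Insert 10: appended to row 1. P = [[1, 5, 9, 10], [4]].
Insert 8: 8 bumps 9 from row 1; 9 appends to row 2. P = [[1, 5, 8, 10], [4, 9]].
Insert 3: 3 bumps 5 from row 1; 5 bumps 9 from row 2; 9 starts row 3. P = [[1, 3, 8, 10], [4, 5], [9]].
Insert 7: 7 bumps 8 from row 1; 8 appends to row 2. P = [[1, 3, 7, 10], [4, 5, 8], [9]].
Insert 6: 6 bumps 7 from row 1; 7 bumps 8 from row 2; 8 bumps 9 from row 3; 9 starts row 4. P = [[1, 3, 6, 10], [4, 5, 7], [8], [9]].
Insert 2: 2 bumps 3 from row 1; 3 bumps 4 from row 2; 4 bumps 8 from row 3; 8 bumps 9 from row 4; 9 starts row 5. P = [[1, 2, 6, 10], [3, 5, 7], [4], [8], [9]].

So P = [[1, 2, 6, 10], [3, 5, 7], [4], [8], [9]].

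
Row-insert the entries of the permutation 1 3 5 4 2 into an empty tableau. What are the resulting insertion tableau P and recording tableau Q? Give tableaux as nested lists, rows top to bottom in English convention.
Insert each entry of the permutation into P by Schensted row insertion, recording in Q the position of each new cell.

Insert 1: appended to row 1. P = [[1]].
Insert 3: appended to row 1. P = [[1, 3]].
Insert 5: appended to row 1. P = [[1, 3, 5]].
Insert 4: 4 bumps 5 from row 1; 5 starts row 2. P = [[1, 3, 4], [5]].
Insert 2: 2 bumps 3 from row 1; 3 bumps 5 from row 2; 5 starts row 3. P = [[1, 2, 4], [3], [5]].

So P = [[1, 2, 4], [3], [5]], Q = [[1, 2, 3], [4], [5]].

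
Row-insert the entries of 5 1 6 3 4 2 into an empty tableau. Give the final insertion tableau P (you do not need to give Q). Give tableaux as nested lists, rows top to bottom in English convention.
P = [[1, 2, 4], [3, 6], [5]]

After inserting 5: P = [[5]].
After inserting 1: P = [[1], [5]].
After inserting 6: P = [[1, 6], [5]].
After inserting 3: P = [[1, 3], [5, 6]].
After inserting 4: P = [[1, 3, 4], [5, 6]].
After inserting 2: P = [[1, 2, 4], [3, 6], [5]].

So P = [[1, 2, 4], [3, 6], [5]].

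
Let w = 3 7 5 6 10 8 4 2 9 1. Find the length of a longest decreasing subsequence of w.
5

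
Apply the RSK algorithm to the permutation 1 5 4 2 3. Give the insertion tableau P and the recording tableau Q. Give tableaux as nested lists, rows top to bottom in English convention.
P = [[1, 2, 3], [4], [5]], Q = [[1, 2, 5], [3], [4]]

Insert each entry of the permutation into P by Schensted row insertion, recording in Q the position of each new cell.

Insert 1: appended to row 1. P = [[1]], Q = [[1]].
Insert 5: appended to row 1. P = [[1, 5]], Q = [[1, 2]].
Insert 4: 4 bumps 5 from row 1; 5 starts row 2. P = [[1, 4], [5]], Q = [[1, 2], [3]].
Insert 2: 2 bumps 4 from row 1; 4 bumps 5 from row 2; 5 starts row 3. P = [[1, 2], [4], [5]], Q = [[1, 2], [3], [4]].
Insert 3: appended to row 1. P = [[1, 2, 3], [4], [5]], Q = [[1, 2, 5], [3], [4]].

So P = [[1, 2, 3], [4], [5]], Q = [[1, 2, 5], [3], [4]].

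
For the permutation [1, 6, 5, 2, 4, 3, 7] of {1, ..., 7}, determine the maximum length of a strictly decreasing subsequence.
4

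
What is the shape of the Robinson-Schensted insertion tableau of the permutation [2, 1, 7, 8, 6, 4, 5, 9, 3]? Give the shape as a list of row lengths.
[4, 3, 1, 1]

Row-insert each entry into an empty tableau.

After inserting 2: P = [[2]].
After inserting 1: P = [[1], [2]].
After inserting 7: P = [[1, 7], [2]].
After inserting 8: P = [[1, 7, 8], [2]].
After inserting 6: P = [[1, 6, 8], [2, 7]].
After inserting 4: P = [[1, 4, 8], [2, 6], [7]].
After inserting 5: P = [[1, 4, 5], [2, 6, 8], [7]].
After inserting 9: P = [[1, 4, 5, 9], [2, 6, 8], [7]].
After inserting 3: P = [[1, 3, 5, 9], [2, 4, 8], [6], [7]].

The final insertion tableau P = [[1, 3, 5, 9], [2, 4, 8], [6], [7]] has shape [4, 3, 1, 1].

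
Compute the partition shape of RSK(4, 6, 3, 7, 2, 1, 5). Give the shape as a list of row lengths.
Row-insert each entry into an empty tableau.

After inserting 4: P = [[4]].
After inserting 6: P = [[4, 6]].
After inserting 3: P = [[3, 6], [4]].
After inserting 7: P = [[3, 6, 7], [4]].
After inserting 2: P = [[2, 6, 7], [3], [4]].
After inserting 1: P = [[1, 6, 7], [2], [3], [4]].
After inserting 5: P = [[1, 5, 7], [2, 6], [3], [4]].

The final insertion tableau P = [[1, 5, 7], [2, 6], [3], [4]] has shape [3, 2, 1, 1].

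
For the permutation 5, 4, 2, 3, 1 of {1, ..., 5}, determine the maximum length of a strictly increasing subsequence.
2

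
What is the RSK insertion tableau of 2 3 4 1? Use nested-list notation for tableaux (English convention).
P = [[1, 3, 4], [2]]

Insert 2: appended to row 1. P = [[2]].
Insert 3: appended to row 1. P = [[2, 3]].
Insert 4: appended to row 1. P = [[2, 3, 4]].
Insert 1: 1 bumps 2 from row 1; 2 starts row 2. P = [[1, 3, 4], [2]].

So P = [[1, 3, 4], [2]].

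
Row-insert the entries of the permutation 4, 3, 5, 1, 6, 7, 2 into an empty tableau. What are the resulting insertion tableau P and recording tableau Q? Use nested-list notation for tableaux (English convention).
Insert each entry of the permutation into P by Schensted row insertion, recording in Q the position of each new cell.

Insert 4: appended to row 1. P = [[4]].
Insert 3: 3 bumps 4 from row 1; 4 starts row 2. P = [[3], [4]].
Insert 5: appended to row 1. P = [[3, 5], [4]].
Insert 1: 1 bumps 3 from row 1; 3 bumps 4 from row 2; 4 starts row 3. P = [[1, 5], [3], [4]].
Insert 6: appended to row 1. P = [[1, 5, 6], [3], [4]].
Insert 7: appended to row 1. P = [[1, 5, 6, 7], [3], [4]].
Insert 2: 2 bumps 5 from row 1; 5 appends to row 2. P = [[1, 2, 6, 7], [3, 5], [4]].

So P = [[1, 2, 6, 7], [3, 5], [4]], Q = [[1, 3, 5, 6], [2, 7], [4]].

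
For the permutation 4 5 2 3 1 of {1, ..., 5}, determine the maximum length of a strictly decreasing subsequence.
3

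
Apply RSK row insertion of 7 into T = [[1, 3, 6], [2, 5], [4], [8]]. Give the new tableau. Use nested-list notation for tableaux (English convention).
[[1, 3, 6, 7], [2, 5], [4], [8]]

7 is larger than every entry of row 1, so it is appended to row 1. The new tableau is [[1, 3, 6, 7], [2, 5], [4], [8]].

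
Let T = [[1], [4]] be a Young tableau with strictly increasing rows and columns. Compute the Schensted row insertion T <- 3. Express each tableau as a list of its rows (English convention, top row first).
3 is larger than every entry of row 1, so it is appended to row 1. The new tableau is [[1, 3], [4]].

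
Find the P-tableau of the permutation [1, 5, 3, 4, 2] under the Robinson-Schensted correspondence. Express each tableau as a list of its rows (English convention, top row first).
Insert 1: appended to row 1. P = [[1]].
Insert 5: appended to row 1. P = [[1, 5]].
Insert 3: 3 bumps 5 from row 1; 5 starts row 2. P = [[1, 3], [5]].
Insert 4: appended to row 1. P = [[1, 3, 4], [5]].
Insert 2: 2 bumps 3 from row 1; 3 bumps 5 from row 2; 5 starts row 3. P = [[1, 2, 4], [3], [5]].

So P = [[1, 2, 4], [3], [5]].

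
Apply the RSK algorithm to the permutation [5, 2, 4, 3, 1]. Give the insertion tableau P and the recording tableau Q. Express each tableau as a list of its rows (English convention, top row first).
Insert each entry of the permutation into P by Schensted row insertion, recording in Q the position of each new cell.

Insert 5: appended to row 1. P = [[5]].
Insert 2: 2 bumps 5 from row 1; 5 starts row 2. P = [[2], [5]].
Insert 4: appended to row 1. P = [[2, 4], [5]].
Insert 3: 3 bumps 4 from row 1; 4 bumps 5 from row 2; 5 starts row 3. P = [[2, 3], [4], [5]].
Insert 1: 1 bumps 2 from row 1; 2 bumps 4 from row 2; 4 bumps 5 from row 3; 5 starts row 4. P = [[1, 3], [2], [4], [5]].

So P = [[1, 3], [2], [4], [5]], Q = [[1, 3], [2], [4], [5]].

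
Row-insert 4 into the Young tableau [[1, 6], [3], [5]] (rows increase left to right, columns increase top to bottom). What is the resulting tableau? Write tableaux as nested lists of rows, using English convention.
In row 1, 4 replaces 6 (the leftmost entry greater than 4); 6 is bumped to row 2. 6 is appended to row 2. The new tableau is [[1, 4], [3, 6], [5]].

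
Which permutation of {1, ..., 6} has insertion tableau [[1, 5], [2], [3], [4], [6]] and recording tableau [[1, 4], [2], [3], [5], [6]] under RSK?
Reverse the RSK construction: for i from n down to 1, find the cell of Q containing i, remove the entry at that cell from P, and reverse-bump it up through P; the value ejected from row 1 is w(i).

Step i=6: Q has 6 at row 5, column 1; remove 6 from row 5 of P and reverse-bump: 6 enters row 4 and ejects 4; 4 enters row 3 and ejects 3; 3 enters row 2 and ejects 2; 2 enters row 1 and ejects 1. So w(6) = 1. P is now [[2, 5], [3], [4], [6]].
Step i=5: Q has 5 at row 4, column 1; remove 6 from row 4 of P and reverse-bump: 6 enters row 3 and ejects 4; 4 enters row 2 and ejects 3; 3 enters row 1 and ejects 2. So w(5) = 2. P is now [[3, 5], [4], [6]].
Step i=4: Q has 4 at row 1, column 2; remove that cell from P, ejecting 5. So w(4) = 5. P is now [[3], [4], [6]].
Step i=3: Q has 3 at row 3, column 1; remove 6 from row 3 of P and reverse-bump: 6 enters row 2 and ejects 4; 4 enters row 1 and ejects 3. So w(3) = 3. P is now [[4], [6]].
Step i=2: Q has 2 at row 2, column 1; remove 6 from row 2 of P and reverse-bump: 6 enters row 1 and ejects 4. So w(2) = 4. P is now [[6]].
Step i=1: Q has 1 at row 1, column 1; remove that cell from P, ejecting 6. So w(1) = 6. P is now [].

So w = 6 4 3 5 2 1.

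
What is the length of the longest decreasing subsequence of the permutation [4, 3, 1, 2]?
3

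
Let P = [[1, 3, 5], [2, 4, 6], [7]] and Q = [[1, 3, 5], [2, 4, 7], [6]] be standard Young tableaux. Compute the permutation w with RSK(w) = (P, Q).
2 1 7 4 6 3 5

Reverse the RSK construction: for i from n down to 1, find the cell of Q containing i, remove the entry at that cell from P, and reverse-bump it up through P; the value ejected from row 1 is w(i).

Step i=7: Q has 7 at row 2, column 3; remove 6 from row 2 of P and reverse-bump: 6 enters row 1 and ejects 5. So w(7) = 5. P is now [[1, 3, 6], [2, 4], [7]].
Step i=6: Q has 6 at row 3, column 1; remove 7 from row 3 of P and reverse-bump: 7 enters row 2 and ejects 4; 4 enters row 1 and ejects 3. So w(6) = 3. P is now [[1, 4, 6], [2, 7]].
Step i=5: Q has 5 at row 1, column 3; remove that cell from P, ejecting 6. So w(5) = 6. P is now [[1, 4], [2, 7]].
Step i=4: Q has 4 at row 2, column 2; remove 7 from row 2 of P and reverse-bump: 7 enters row 1 and ejects 4. So w(4) = 4. P is now [[1, 7], [2]].
Step i=3: Q has 3 at row 1, column 2; remove that cell from P, ejecting 7. So w(3) = 7. P is now [[1], [2]].
Step i=2: Q has 2 at row 2, column 1; remove 2 from row 2 of P and reverse-bump: 2 enters row 1 and ejects 1. So w(2) = 1. P is now [[2]].
Step i=1: Q has 1 at row 1, column 1; remove that cell from P, ejecting 2. So w(1) = 2. P is now [].

So w = 2 1 7 4 6 3 5.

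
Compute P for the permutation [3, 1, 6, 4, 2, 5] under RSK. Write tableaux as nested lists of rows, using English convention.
Insert 3: appended to row 1. P = [[3]].
Insert 1: 1 bumps 3 from row 1; 3 starts row 2. P = [[1], [3]].
Insert 6: appended to row 1. P = [[1, 6], [3]].
Insert 4: 4 bumps 6 from row 1; 6 appends to row 2. P = [[1, 4], [3, 6]].
Insert 2: 2 bumps 4 from row 1; 4 bumps 6 from row 2; 6 starts row 3. P = [[1, 2], [3, 4], [6]].
Insert 5: appended to row 1. P = [[1, 2, 5], [3, 4], [6]].

So P = [[1, 2, 5], [3, 4], [6]].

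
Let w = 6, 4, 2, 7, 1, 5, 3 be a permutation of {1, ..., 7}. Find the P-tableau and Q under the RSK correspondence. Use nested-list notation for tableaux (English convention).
Insert each entry of the permutation into P by Schensted row insertion, recording in Q the position of each new cell.

Insert 6: appended to row 1. P = [[6]].
Insert 4: 4 bumps 6 from row 1; 6 starts row 2. P = [[4], [6]].
Insert 2: 2 bumps 4 from row 1; 4 bumps 6 from row 2; 6 starts row 3. P = [[2], [4], [6]].
Insert 7: appended to row 1. P = [[2, 7], [4], [6]].
Insert 1: 1 bumps 2 from row 1; 2 bumps 4 from row 2; 4 bumps 6 from row 3; 6 starts row 4. P = [[1, 7], [2], [4], [6]].
Insert 5: 5 bumps 7 from row 1; 7 appends to row 2. P = [[1, 5], [2, 7], [4], [6]].
Insert 3: 3 bumps 5 from row 1; 5 bumps 7 from row 2; 7 appends to row 3. P = [[1, 3], [2, 5], [4, 7], [6]].

So P = [[1, 3], [2, 5], [4, 7], [6]], Q = [[1, 4], [2, 6], [3, 7], [5]].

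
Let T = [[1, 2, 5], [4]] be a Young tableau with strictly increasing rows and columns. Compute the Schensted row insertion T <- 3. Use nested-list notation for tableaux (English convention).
In row 1, 3 replaces 5 (the leftmost entry greater than 3); 5 is bumped to row 2. 5 is appended to row 2. The new tableau is [[1, 2, 3], [4, 5]].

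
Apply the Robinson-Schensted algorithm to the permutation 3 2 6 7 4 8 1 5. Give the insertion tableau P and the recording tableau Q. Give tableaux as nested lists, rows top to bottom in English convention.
Insert each entry of the permutation into P by Schensted row insertion, recording in Q the position of each new cell.

Insert 3: appended to row 1. P = [[3]].
Insert 2: 2 bumps 3 from row 1; 3 starts row 2. P = [[2], [3]].
Insert 6: appended to row 1. P = [[2, 6], [3]].
Insert 7: appended to row 1. P = [[2, 6, 7], [3]].
Insert 4: 4 bumps 6 from row 1; 6 appends to row 2. P = [[2, 4, 7], [3, 6]].
Insert 8: appended to row 1. P = [[2, 4, 7, 8], [3, 6]].
Insert 1: 1 bumps 2 from row 1; 2 bumps 3 from row 2; 3 starts row 3. P = [[1, 4, 7, 8], [2, 6], [3]].
Insert 5: 5 bumps 7 from row 1; 7 appends to row 2. P = [[1, 4, 5, 8], [2, 6, 7], [3]].

So P = [[1, 4, 5, 8], [2, 6, 7], [3]], Q = [[1, 3, 4, 6], [2, 5, 8], [7]].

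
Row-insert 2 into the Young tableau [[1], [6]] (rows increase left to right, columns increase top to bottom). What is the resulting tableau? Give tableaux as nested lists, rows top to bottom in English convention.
2 is larger than every entry of row 1, so it is appended to row 1. The new tableau is [[1, 2], [6]].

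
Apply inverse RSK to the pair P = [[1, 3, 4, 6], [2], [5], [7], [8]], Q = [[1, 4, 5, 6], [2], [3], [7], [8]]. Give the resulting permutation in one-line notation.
Reverse the RSK construction: for i from n down to 1, find the cell of Q containing i, remove the entry at that cell from P, and reverse-bump it up through P; the value ejected from row 1 is w(i).

Step i=8: Q has 8 at row 5, column 1; remove 8 from row 5 of P and reverse-bump: 8 enters row 4 and ejects 7; 7 enters row 3 and ejects 5; 5 enters row 2 and ejects 2; 2 enters row 1 and ejects 1. So w(8) = 1. P is now [[2, 3, 4, 6], [5], [7], [8]].
Step i=7: Q has 7 at row 4, column 1; remove 8 from row 4 of P and reverse-bump: 8 enters row 3 and ejects 7; 7 enters row 2 and ejects 5; 5 enters row 1 and ejects 4. So w(7) = 4. P is now [[2, 3, 5, 6], [7], [8]].
Step i=6: Q has 6 at row 1, column 4; remove that cell from P, ejecting 6. So w(6) = 6. P is now [[2, 3, 5], [7], [8]].
Step i=5: Q has 5 at row 1, column 3; remove that cell from P, ejecting 5. So w(5) = 5. P is now [[2, 3], [7], [8]].
Step i=4: Q has 4 at row 1, column 2; remove that cell from P, ejecting 3. So w(4) = 3. P is now [[2], [7], [8]].
Step i=3: Q has 3 at row 3, column 1; remove 8 from row 3 of P and reverse-bump: 8 enters row 2 and ejects 7; 7 enters row 1 and ejects 2. So w(3) = 2. P is now [[7], [8]].
Step i=2: Q has 2 at row 2, column 1; remove 8 from row 2 of P and reverse-bump: 8 enters row 1 and ejects 7. So w(2) = 7. P is now [[8]].
Step i=1: Q has 1 at row 1, column 1; remove that cell from P, ejecting 8. So w(1) = 8. P is now [].

So w = 8 7 2 3 5 6 4 1.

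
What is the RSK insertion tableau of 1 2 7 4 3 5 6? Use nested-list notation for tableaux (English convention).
P = [[1, 2, 3, 5, 6], [4], [7]]

After inserting 1: P = [[1]].
After inserting 2: P = [[1, 2]].
After inserting 7: P = [[1, 2, 7]].
After inserting 4: P = [[1, 2, 4], [7]].
After inserting 3: P = [[1, 2, 3], [4], [7]].
After inserting 5: P = [[1, 2, 3, 5], [4], [7]].
After inserting 6: P = [[1, 2, 3, 5, 6], [4], [7]].

So P = [[1, 2, 3, 5, 6], [4], [7]].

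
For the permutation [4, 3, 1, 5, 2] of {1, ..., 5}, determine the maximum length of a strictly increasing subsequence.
2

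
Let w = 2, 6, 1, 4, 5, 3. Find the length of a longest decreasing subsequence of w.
3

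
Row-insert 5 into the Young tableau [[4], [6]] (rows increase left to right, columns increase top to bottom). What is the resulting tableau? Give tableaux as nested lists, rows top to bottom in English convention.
[[4, 5], [6]]

5 is larger than every entry of row 1, so it is appended to row 1. The new tableau is [[4, 5], [6]].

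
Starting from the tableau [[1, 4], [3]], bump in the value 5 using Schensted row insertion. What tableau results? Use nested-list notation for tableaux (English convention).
5 is larger than every entry of row 1, so it is appended to row 1. The new tableau is [[1, 4, 5], [3]].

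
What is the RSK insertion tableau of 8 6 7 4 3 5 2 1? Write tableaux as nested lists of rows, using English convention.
Insert 8: appended to row 1. P = [[8]].
Insert 6: 6 bumps 8 from row 1; 8 starts row 2. P = [[6], [8]].
Insert 7: appended to row 1. P = [[6, 7], [8]].
Insert 4: 4 bumps 6 from row 1; 6 bumps 8 from row 2; 8 starts row 3. P = [[4, 7], [6], [8]].
Insert 3: 3 bumps 4 from row 1; 4 bumps 6 from row 2; 6 bumps 8 from row 3; 8 starts row 4. P = [[3, 7], [4], [6], [8]].
Insert 5: 5 bumps 7 from row 1; 7 appends to row 2. P = [[3, 5], [4, 7], [6], [8]].
Insert 2: 2 bumps 3 from row 1; 3 bumps 4 from row 2; 4 bumps 6 from row 3; 6 bumps 8 from row 4; 8 starts row 5. P = [[2, 5], [3, 7], [4], [6], [8]].
Insert 1: 1 bumps 2 from row 1; 2 bumps 3 from row 2; 3 bumps 4 from row 3; 4 bumps 6 from row 4; 6 bumps 8 from row 5; 8 starts row 6. P = [[1, 5], [2, 7], [3], [4], [6], [8]].

So P = [[1, 5], [2, 7], [3], [4], [6], [8]].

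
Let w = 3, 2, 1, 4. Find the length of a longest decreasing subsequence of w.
3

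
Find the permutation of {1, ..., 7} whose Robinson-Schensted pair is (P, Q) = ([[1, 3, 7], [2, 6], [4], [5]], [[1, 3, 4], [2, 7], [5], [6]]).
5 4 6 7 2 1 3

Reverse the RSK construction: for i from n down to 1, find the cell of Q containing i, remove the entry at that cell from P, and reverse-bump it up through P; the value ejected from row 1 is w(i).

Step i=7: Q has 7 at row 2, column 2; remove 6 from row 2 of P and reverse-bump: 6 enters row 1 and ejects 3. So w(7) = 3. P is now [[1, 6, 7], [2], [4], [5]].
Step i=6: Q has 6 at row 4, column 1; remove 5 from row 4 of P and reverse-bump: 5 enters row 3 and ejects 4; 4 enters row 2 and ejects 2; 2 enters row 1 and ejects 1. So w(6) = 1. P is now [[2, 6, 7], [4], [5]].
Step i=5: Q has 5 at row 3, column 1; remove 5 from row 3 of P and reverse-bump: 5 enters row 2 and ejects 4; 4 enters row 1 and ejects 2. So w(5) = 2. P is now [[4, 6, 7], [5]].
Step i=4: Q has 4 at row 1, column 3; remove that cell from P, ejecting 7. So w(4) = 7. P is now [[4, 6], [5]].
Step i=3: Q has 3 at row 1, column 2; remove that cell from P, ejecting 6. So w(3) = 6. P is now [[4], [5]].
Step i=2: Q has 2 at row 2, column 1; remove 5 from row 2 of P and reverse-bump: 5 enters row 1 and ejects 4. So w(2) = 4. P is now [[5]].
Step i=1: Q has 1 at row 1, column 1; remove that cell from P, ejecting 5. So w(1) = 5. P is now [].

So w = 5 4 6 7 2 1 3.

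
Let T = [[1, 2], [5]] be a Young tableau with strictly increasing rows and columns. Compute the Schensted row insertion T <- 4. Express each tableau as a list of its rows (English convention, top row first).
4 is larger than every entry of row 1, so it is appended to row 1. The new tableau is [[1, 2, 4], [5]].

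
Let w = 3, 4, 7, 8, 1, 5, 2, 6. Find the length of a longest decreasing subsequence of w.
3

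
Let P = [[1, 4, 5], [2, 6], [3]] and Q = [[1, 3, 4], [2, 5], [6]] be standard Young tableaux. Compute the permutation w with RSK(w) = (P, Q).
Reverse RSK: for i = n, n-1, ..., 1, locate i in Q, remove the corresponding corner cell from P, and reverse-bump its entry up through P; the value ejected from row 1 is w(i).

So w = 3 2 4 6 5 1.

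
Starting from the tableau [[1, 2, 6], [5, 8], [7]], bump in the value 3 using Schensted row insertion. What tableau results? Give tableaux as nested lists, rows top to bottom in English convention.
In row 1, 3 replaces 6 (the leftmost entry greater than 3); 6 is bumped to row 2. In row 2, 6 replaces 8 (the leftmost entry greater than 6); 8 is bumped to row 3. 8 is appended to row 3. The new tableau is [[1, 2, 3], [5, 6], [7, 8]].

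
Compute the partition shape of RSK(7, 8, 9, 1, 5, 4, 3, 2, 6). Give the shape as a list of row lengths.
Row-insert each entry into an empty tableau.

After inserting 7: P = [[7]].
After inserting 8: P = [[7, 8]].
After inserting 9: P = [[7, 8, 9]].
After inserting 1: P = [[1, 8, 9], [7]].
After inserting 5: P = [[1, 5, 9], [7, 8]].
After inserting 4: P = [[1, 4, 9], [5, 8], [7]].
After inserting 3: P = [[1, 3, 9], [4, 8], [5], [7]].
After inserting 2: P = [[1, 2, 9], [3, 8], [4], [5], [7]].
After inserting 6: P = [[1, 2, 6], [3, 8, 9], [4], [5], [7]].

The final insertion tableau P = [[1, 2, 6], [3, 8, 9], [4], [5], [7]] has shape [3, 3, 1, 1, 1].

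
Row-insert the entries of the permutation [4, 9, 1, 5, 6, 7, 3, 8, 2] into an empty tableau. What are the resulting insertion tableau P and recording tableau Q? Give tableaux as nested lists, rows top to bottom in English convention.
P = [[1, 2, 6, 7, 8], [3, 5], [4], [9]], Q = [[1, 2, 5, 6, 8], [3, 4], [7], [9]]

Insert each entry of the permutation into P by Schensted row insertion, recording in Q the position of each new cell.

After inserting 4: P = [[4]].
After inserting 9: P = [[4, 9]].
After inserting 1: P = [[1, 9], [4]].
After inserting 5: P = [[1, 5], [4, 9]].
After inserting 6: P = [[1, 5, 6], [4, 9]].
After inserting 7: P = [[1, 5, 6, 7], [4, 9]].
After inserting 3: P = [[1, 3, 6, 7], [4, 5], [9]].
After inserting 8: P = [[1, 3, 6, 7, 8], [4, 5], [9]].
After inserting 2: P = [[1, 2, 6, 7, 8], [3, 5], [4], [9]].

So P = [[1, 2, 6, 7, 8], [3, 5], [4], [9]], Q = [[1, 2, 5, 6, 8], [3, 4], [7], [9]].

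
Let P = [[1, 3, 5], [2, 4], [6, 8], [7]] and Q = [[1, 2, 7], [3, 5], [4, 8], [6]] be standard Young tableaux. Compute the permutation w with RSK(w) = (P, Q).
Reverse the RSK construction: for i from n down to 1, find the cell of Q containing i, remove the entry at that cell from P, and reverse-bump it up through P; the value ejected from row 1 is w(i).

Step i=8: Q has 8 at row 3, column 2; remove 8 from row 3 of P and reverse-bump: 8 enters row 2 and ejects 4; 4 enters row 1 and ejects 3. So w(8) = 3. P is now [[1, 4, 5], [2, 8], [6], [7]].
Step i=7: Q has 7 at row 1, column 3; remove that cell from P, ejecting 5. So w(7) = 5. P is now [[1, 4], [2, 8], [6], [7]].
Step i=6: Q has 6 at row 4, column 1; remove 7 from row 4 of P and reverse-bump: 7 enters row 3 and ejects 6; 6 enters row 2 and ejects 2; 2 enters row 1 and ejects 1. So w(6) = 1. P is now [[2, 4], [6, 8], [7]].
Step i=5: Q has 5 at row 2, column 2; remove 8 from row 2 of P and reverse-bump: 8 enters row 1 and ejects 4. So w(5) = 4. P is now [[2, 8], [6], [7]].
Step i=4: Q has 4 at row 3, column 1; remove 7 from row 3 of P and reverse-bump: 7 enters row 2 and ejects 6; 6 enters row 1 and ejects 2. So w(4) = 2. P is now [[6, 8], [7]].
Step i=3: Q has 3 at row 2, column 1; remove 7 from row 2 of P and reverse-bump: 7 enters row 1 and ejects 6. So w(3) = 6. P is now [[7, 8]].
Step i=2: Q has 2 at row 1, column 2; remove that cell from P, ejecting 8. So w(2) = 8. P is now [[7]].
Step i=1: Q has 1 at row 1, column 1; remove that cell from P, ejecting 7. So w(1) = 7. P is now [].

So w = 7 8 6 2 4 1 5 3.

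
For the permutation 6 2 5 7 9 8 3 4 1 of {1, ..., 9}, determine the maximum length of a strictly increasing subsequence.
4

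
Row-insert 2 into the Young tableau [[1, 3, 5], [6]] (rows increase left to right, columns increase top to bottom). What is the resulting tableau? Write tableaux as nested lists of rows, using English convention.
[[1, 2, 5], [3], [6]]

In row 1, 2 replaces 3 (the leftmost entry greater than 2); 3 is bumped to row 2. In row 2, 3 replaces 6 (the leftmost entry greater than 3); 6 is bumped to row 3. 6 starts a new row 3. The new tableau is [[1, 2, 5], [3], [6]].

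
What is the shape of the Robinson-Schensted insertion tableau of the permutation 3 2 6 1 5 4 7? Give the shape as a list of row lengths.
[3, 2, 2]

Row-insert each entry into an empty tableau.

After inserting 3: P = [[3]].
After inserting 2: P = [[2], [3]].
After inserting 6: P = [[2, 6], [3]].
After inserting 1: P = [[1, 6], [2], [3]].
After inserting 5: P = [[1, 5], [2, 6], [3]].
After inserting 4: P = [[1, 4], [2, 5], [3, 6]].
After inserting 7: P = [[1, 4, 7], [2, 5], [3, 6]].

The final insertion tableau P = [[1, 4, 7], [2, 5], [3, 6]] has shape [3, 2, 2].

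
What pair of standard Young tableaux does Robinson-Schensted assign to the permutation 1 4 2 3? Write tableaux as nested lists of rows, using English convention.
P = [[1, 2, 3], [4]], Q = [[1, 2, 4], [3]]

Insert each entry of the permutation into P by Schensted row insertion, recording in Q the position of each new cell.

Insert 1: appended to row 1. P = [[1]], Q = [[1]].
Insert 4: appended to row 1. P = [[1, 4]], Q = [[1, 2]].
Insert 2: 2 bumps 4 from row 1; 4 starts row 2. P = [[1, 2], [4]], Q = [[1, 2], [3]].
Insert 3: appended to row 1. P = [[1, 2, 3], [4]], Q = [[1, 2, 4], [3]].

So P = [[1, 2, 3], [4]], Q = [[1, 2, 4], [3]].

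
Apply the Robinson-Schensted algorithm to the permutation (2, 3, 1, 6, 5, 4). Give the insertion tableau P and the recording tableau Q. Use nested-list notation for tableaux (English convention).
Insert each entry of the permutation into P by Schensted row insertion, recording in Q the position of each new cell.

Insert 2: appended to row 1. P = [[2]], Q = [[1]].
Insert 3: appended to row 1. P = [[2, 3]], Q = [[1, 2]].
Insert 1: 1 bumps 2 from row 1; 2 starts row 2. P = [[1, 3], [2]], Q = [[1, 2], [3]].
Insert 6: appended to row 1. P = [[1, 3, 6], [2]], Q = [[1, 2, 4], [3]].
Insert 5: 5 bumps 6 from row 1; 6 appends to row 2. P = [[1, 3, 5], [2, 6]], Q = [[1, 2, 4], [3, 5]].
Insert 4: 4 bumps 5 from row 1; 5 bumps 6 from row 2; 6 starts row 3. P = [[1, 3, 4], [2, 5], [6]], Q = [[1, 2, 4], [3, 5], [6]].

So P = [[1, 3, 4], [2, 5], [6]], Q = [[1, 2, 4], [3, 5], [6]].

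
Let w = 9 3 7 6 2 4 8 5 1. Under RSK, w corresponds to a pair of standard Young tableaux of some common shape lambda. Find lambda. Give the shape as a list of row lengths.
Row-insert each entry into an empty tableau.

After inserting 9: P = [[9]].
After inserting 3: P = [[3], [9]].
After inserting 7: P = [[3, 7], [9]].
After inserting 6: P = [[3, 6], [7], [9]].
After inserting 2: P = [[2, 6], [3], [7], [9]].
After inserting 4: P = [[2, 4], [3, 6], [7], [9]].
After inserting 8: P = [[2, 4, 8], [3, 6], [7], [9]].
After inserting 5: P = [[2, 4, 5], [3, 6, 8], [7], [9]].
After inserting 1: P = [[1, 4, 5], [2, 6, 8], [3], [7], [9]].

The final insertion tableau P = [[1, 4, 5], [2, 6, 8], [3], [7], [9]] has shape [3, 3, 1, 1, 1].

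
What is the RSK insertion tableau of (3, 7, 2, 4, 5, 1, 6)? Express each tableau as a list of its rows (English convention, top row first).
P = [[1, 4, 5, 6], [2, 7], [3]]

Insert 3: appended to row 1. P = [[3]].
Insert 7: appended to row 1. P = [[3, 7]].
Insert 2: 2 bumps 3 from row 1; 3 starts row 2. P = [[2, 7], [3]].
Insert 4: 4 bumps 7 from row 1; 7 appends to row 2. P = [[2, 4], [3, 7]].
Insert 5: appended to row 1. P = [[2, 4, 5], [3, 7]].
Insert 1: 1 bumps 2 from row 1; 2 bumps 3 from row 2; 3 starts row 3. P = [[1, 4, 5], [2, 7], [3]].
Insert 6: appended to row 1. P = [[1, 4, 5, 6], [2, 7], [3]].

So P = [[1, 4, 5, 6], [2, 7], [3]].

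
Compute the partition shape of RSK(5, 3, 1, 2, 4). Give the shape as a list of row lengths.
[3, 1, 1]

Row-insert each entry into an empty tableau.

After inserting 5: P = [[5]].
After inserting 3: P = [[3], [5]].
After inserting 1: P = [[1], [3], [5]].
After inserting 2: P = [[1, 2], [3], [5]].
After inserting 4: P = [[1, 2, 4], [3], [5]].

The final insertion tableau P = [[1, 2, 4], [3], [5]] has shape [3, 1, 1].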